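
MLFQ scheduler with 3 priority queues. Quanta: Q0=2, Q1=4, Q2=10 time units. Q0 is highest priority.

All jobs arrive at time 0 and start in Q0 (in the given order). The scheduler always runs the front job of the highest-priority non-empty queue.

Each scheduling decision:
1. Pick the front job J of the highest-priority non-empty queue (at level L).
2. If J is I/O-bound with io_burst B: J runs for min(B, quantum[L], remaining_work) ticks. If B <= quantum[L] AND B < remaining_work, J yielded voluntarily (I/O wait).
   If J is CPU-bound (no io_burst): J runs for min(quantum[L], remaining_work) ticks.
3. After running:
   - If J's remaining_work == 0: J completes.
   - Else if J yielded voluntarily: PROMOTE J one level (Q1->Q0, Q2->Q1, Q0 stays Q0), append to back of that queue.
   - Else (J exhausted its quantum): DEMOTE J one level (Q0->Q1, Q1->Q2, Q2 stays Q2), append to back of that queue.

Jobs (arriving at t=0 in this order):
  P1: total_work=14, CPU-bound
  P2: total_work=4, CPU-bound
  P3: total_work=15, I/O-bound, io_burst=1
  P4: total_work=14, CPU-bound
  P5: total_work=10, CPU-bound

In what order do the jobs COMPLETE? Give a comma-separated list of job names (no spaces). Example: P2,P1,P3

t=0-2: P1@Q0 runs 2, rem=12, quantum used, demote→Q1. Q0=[P2,P3,P4,P5] Q1=[P1] Q2=[]
t=2-4: P2@Q0 runs 2, rem=2, quantum used, demote→Q1. Q0=[P3,P4,P5] Q1=[P1,P2] Q2=[]
t=4-5: P3@Q0 runs 1, rem=14, I/O yield, promote→Q0. Q0=[P4,P5,P3] Q1=[P1,P2] Q2=[]
t=5-7: P4@Q0 runs 2, rem=12, quantum used, demote→Q1. Q0=[P5,P3] Q1=[P1,P2,P4] Q2=[]
t=7-9: P5@Q0 runs 2, rem=8, quantum used, demote→Q1. Q0=[P3] Q1=[P1,P2,P4,P5] Q2=[]
t=9-10: P3@Q0 runs 1, rem=13, I/O yield, promote→Q0. Q0=[P3] Q1=[P1,P2,P4,P5] Q2=[]
t=10-11: P3@Q0 runs 1, rem=12, I/O yield, promote→Q0. Q0=[P3] Q1=[P1,P2,P4,P5] Q2=[]
t=11-12: P3@Q0 runs 1, rem=11, I/O yield, promote→Q0. Q0=[P3] Q1=[P1,P2,P4,P5] Q2=[]
t=12-13: P3@Q0 runs 1, rem=10, I/O yield, promote→Q0. Q0=[P3] Q1=[P1,P2,P4,P5] Q2=[]
t=13-14: P3@Q0 runs 1, rem=9, I/O yield, promote→Q0. Q0=[P3] Q1=[P1,P2,P4,P5] Q2=[]
t=14-15: P3@Q0 runs 1, rem=8, I/O yield, promote→Q0. Q0=[P3] Q1=[P1,P2,P4,P5] Q2=[]
t=15-16: P3@Q0 runs 1, rem=7, I/O yield, promote→Q0. Q0=[P3] Q1=[P1,P2,P4,P5] Q2=[]
t=16-17: P3@Q0 runs 1, rem=6, I/O yield, promote→Q0. Q0=[P3] Q1=[P1,P2,P4,P5] Q2=[]
t=17-18: P3@Q0 runs 1, rem=5, I/O yield, promote→Q0. Q0=[P3] Q1=[P1,P2,P4,P5] Q2=[]
t=18-19: P3@Q0 runs 1, rem=4, I/O yield, promote→Q0. Q0=[P3] Q1=[P1,P2,P4,P5] Q2=[]
t=19-20: P3@Q0 runs 1, rem=3, I/O yield, promote→Q0. Q0=[P3] Q1=[P1,P2,P4,P5] Q2=[]
t=20-21: P3@Q0 runs 1, rem=2, I/O yield, promote→Q0. Q0=[P3] Q1=[P1,P2,P4,P5] Q2=[]
t=21-22: P3@Q0 runs 1, rem=1, I/O yield, promote→Q0. Q0=[P3] Q1=[P1,P2,P4,P5] Q2=[]
t=22-23: P3@Q0 runs 1, rem=0, completes. Q0=[] Q1=[P1,P2,P4,P5] Q2=[]
t=23-27: P1@Q1 runs 4, rem=8, quantum used, demote→Q2. Q0=[] Q1=[P2,P4,P5] Q2=[P1]
t=27-29: P2@Q1 runs 2, rem=0, completes. Q0=[] Q1=[P4,P5] Q2=[P1]
t=29-33: P4@Q1 runs 4, rem=8, quantum used, demote→Q2. Q0=[] Q1=[P5] Q2=[P1,P4]
t=33-37: P5@Q1 runs 4, rem=4, quantum used, demote→Q2. Q0=[] Q1=[] Q2=[P1,P4,P5]
t=37-45: P1@Q2 runs 8, rem=0, completes. Q0=[] Q1=[] Q2=[P4,P5]
t=45-53: P4@Q2 runs 8, rem=0, completes. Q0=[] Q1=[] Q2=[P5]
t=53-57: P5@Q2 runs 4, rem=0, completes. Q0=[] Q1=[] Q2=[]

Answer: P3,P2,P1,P4,P5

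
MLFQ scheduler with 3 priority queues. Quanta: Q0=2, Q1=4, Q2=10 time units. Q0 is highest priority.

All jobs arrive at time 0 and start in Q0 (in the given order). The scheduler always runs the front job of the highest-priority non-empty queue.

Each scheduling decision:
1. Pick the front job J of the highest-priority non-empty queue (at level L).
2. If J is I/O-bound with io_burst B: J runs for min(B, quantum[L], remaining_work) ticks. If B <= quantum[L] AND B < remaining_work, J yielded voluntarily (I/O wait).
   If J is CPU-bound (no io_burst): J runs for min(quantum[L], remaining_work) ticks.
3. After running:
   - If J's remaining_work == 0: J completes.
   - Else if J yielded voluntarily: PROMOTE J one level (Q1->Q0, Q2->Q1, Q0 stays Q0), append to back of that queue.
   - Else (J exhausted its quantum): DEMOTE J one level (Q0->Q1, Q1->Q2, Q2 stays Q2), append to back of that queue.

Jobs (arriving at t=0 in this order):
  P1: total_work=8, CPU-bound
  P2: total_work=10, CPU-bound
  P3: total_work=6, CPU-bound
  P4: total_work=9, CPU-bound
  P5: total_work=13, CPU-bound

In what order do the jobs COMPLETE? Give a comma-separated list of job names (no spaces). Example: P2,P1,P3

Answer: P3,P1,P2,P4,P5

Derivation:
t=0-2: P1@Q0 runs 2, rem=6, quantum used, demote→Q1. Q0=[P2,P3,P4,P5] Q1=[P1] Q2=[]
t=2-4: P2@Q0 runs 2, rem=8, quantum used, demote→Q1. Q0=[P3,P4,P5] Q1=[P1,P2] Q2=[]
t=4-6: P3@Q0 runs 2, rem=4, quantum used, demote→Q1. Q0=[P4,P5] Q1=[P1,P2,P3] Q2=[]
t=6-8: P4@Q0 runs 2, rem=7, quantum used, demote→Q1. Q0=[P5] Q1=[P1,P2,P3,P4] Q2=[]
t=8-10: P5@Q0 runs 2, rem=11, quantum used, demote→Q1. Q0=[] Q1=[P1,P2,P3,P4,P5] Q2=[]
t=10-14: P1@Q1 runs 4, rem=2, quantum used, demote→Q2. Q0=[] Q1=[P2,P3,P4,P5] Q2=[P1]
t=14-18: P2@Q1 runs 4, rem=4, quantum used, demote→Q2. Q0=[] Q1=[P3,P4,P5] Q2=[P1,P2]
t=18-22: P3@Q1 runs 4, rem=0, completes. Q0=[] Q1=[P4,P5] Q2=[P1,P2]
t=22-26: P4@Q1 runs 4, rem=3, quantum used, demote→Q2. Q0=[] Q1=[P5] Q2=[P1,P2,P4]
t=26-30: P5@Q1 runs 4, rem=7, quantum used, demote→Q2. Q0=[] Q1=[] Q2=[P1,P2,P4,P5]
t=30-32: P1@Q2 runs 2, rem=0, completes. Q0=[] Q1=[] Q2=[P2,P4,P5]
t=32-36: P2@Q2 runs 4, rem=0, completes. Q0=[] Q1=[] Q2=[P4,P5]
t=36-39: P4@Q2 runs 3, rem=0, completes. Q0=[] Q1=[] Q2=[P5]
t=39-46: P5@Q2 runs 7, rem=0, completes. Q0=[] Q1=[] Q2=[]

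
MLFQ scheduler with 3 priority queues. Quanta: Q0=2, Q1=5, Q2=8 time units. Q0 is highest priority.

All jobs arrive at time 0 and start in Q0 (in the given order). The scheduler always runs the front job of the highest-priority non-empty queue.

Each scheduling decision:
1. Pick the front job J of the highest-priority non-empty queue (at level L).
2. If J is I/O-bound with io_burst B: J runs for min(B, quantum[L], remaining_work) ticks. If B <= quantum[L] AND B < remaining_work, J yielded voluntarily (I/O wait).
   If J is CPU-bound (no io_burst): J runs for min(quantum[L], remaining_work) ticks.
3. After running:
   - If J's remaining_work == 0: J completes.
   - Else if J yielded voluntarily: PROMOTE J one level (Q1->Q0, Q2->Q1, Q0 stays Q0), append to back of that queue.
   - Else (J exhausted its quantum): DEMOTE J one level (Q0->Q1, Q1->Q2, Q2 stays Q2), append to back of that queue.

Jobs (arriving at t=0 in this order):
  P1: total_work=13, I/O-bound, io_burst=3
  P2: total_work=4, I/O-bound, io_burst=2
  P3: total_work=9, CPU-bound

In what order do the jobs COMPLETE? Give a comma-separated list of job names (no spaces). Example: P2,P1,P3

Answer: P2,P1,P3

Derivation:
t=0-2: P1@Q0 runs 2, rem=11, quantum used, demote→Q1. Q0=[P2,P3] Q1=[P1] Q2=[]
t=2-4: P2@Q0 runs 2, rem=2, I/O yield, promote→Q0. Q0=[P3,P2] Q1=[P1] Q2=[]
t=4-6: P3@Q0 runs 2, rem=7, quantum used, demote→Q1. Q0=[P2] Q1=[P1,P3] Q2=[]
t=6-8: P2@Q0 runs 2, rem=0, completes. Q0=[] Q1=[P1,P3] Q2=[]
t=8-11: P1@Q1 runs 3, rem=8, I/O yield, promote→Q0. Q0=[P1] Q1=[P3] Q2=[]
t=11-13: P1@Q0 runs 2, rem=6, quantum used, demote→Q1. Q0=[] Q1=[P3,P1] Q2=[]
t=13-18: P3@Q1 runs 5, rem=2, quantum used, demote→Q2. Q0=[] Q1=[P1] Q2=[P3]
t=18-21: P1@Q1 runs 3, rem=3, I/O yield, promote→Q0. Q0=[P1] Q1=[] Q2=[P3]
t=21-23: P1@Q0 runs 2, rem=1, quantum used, demote→Q1. Q0=[] Q1=[P1] Q2=[P3]
t=23-24: P1@Q1 runs 1, rem=0, completes. Q0=[] Q1=[] Q2=[P3]
t=24-26: P3@Q2 runs 2, rem=0, completes. Q0=[] Q1=[] Q2=[]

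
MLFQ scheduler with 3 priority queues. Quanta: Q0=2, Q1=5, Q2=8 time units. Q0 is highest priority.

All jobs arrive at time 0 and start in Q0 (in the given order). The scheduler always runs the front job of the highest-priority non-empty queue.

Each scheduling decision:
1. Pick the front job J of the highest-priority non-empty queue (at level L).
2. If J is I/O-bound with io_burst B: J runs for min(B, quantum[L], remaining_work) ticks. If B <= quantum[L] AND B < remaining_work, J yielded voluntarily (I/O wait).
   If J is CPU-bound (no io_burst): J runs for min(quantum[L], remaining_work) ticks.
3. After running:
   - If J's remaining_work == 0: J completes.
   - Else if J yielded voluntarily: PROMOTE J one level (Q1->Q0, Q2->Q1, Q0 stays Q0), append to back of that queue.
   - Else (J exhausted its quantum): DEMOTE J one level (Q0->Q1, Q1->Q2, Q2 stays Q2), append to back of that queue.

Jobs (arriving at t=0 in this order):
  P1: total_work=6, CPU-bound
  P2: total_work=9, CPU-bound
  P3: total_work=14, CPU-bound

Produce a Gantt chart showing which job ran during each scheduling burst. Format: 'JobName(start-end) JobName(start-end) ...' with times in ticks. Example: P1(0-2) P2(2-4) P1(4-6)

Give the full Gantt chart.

t=0-2: P1@Q0 runs 2, rem=4, quantum used, demote→Q1. Q0=[P2,P3] Q1=[P1] Q2=[]
t=2-4: P2@Q0 runs 2, rem=7, quantum used, demote→Q1. Q0=[P3] Q1=[P1,P2] Q2=[]
t=4-6: P3@Q0 runs 2, rem=12, quantum used, demote→Q1. Q0=[] Q1=[P1,P2,P3] Q2=[]
t=6-10: P1@Q1 runs 4, rem=0, completes. Q0=[] Q1=[P2,P3] Q2=[]
t=10-15: P2@Q1 runs 5, rem=2, quantum used, demote→Q2. Q0=[] Q1=[P3] Q2=[P2]
t=15-20: P3@Q1 runs 5, rem=7, quantum used, demote→Q2. Q0=[] Q1=[] Q2=[P2,P3]
t=20-22: P2@Q2 runs 2, rem=0, completes. Q0=[] Q1=[] Q2=[P3]
t=22-29: P3@Q2 runs 7, rem=0, completes. Q0=[] Q1=[] Q2=[]

Answer: P1(0-2) P2(2-4) P3(4-6) P1(6-10) P2(10-15) P3(15-20) P2(20-22) P3(22-29)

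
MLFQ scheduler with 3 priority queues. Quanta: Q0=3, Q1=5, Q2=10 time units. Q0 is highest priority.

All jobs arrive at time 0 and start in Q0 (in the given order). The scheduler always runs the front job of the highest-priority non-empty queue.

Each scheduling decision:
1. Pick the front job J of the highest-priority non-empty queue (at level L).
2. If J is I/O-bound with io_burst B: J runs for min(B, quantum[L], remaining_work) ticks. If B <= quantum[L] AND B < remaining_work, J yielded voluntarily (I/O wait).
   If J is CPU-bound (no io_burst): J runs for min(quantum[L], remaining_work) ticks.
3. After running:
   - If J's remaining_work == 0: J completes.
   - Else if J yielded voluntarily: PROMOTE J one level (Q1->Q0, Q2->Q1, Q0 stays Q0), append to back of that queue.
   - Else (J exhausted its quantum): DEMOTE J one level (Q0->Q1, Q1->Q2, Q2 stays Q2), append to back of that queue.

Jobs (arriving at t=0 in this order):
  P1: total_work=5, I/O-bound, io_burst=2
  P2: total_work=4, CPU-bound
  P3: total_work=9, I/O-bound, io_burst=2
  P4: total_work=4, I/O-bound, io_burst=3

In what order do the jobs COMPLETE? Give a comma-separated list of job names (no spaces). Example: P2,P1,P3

t=0-2: P1@Q0 runs 2, rem=3, I/O yield, promote→Q0. Q0=[P2,P3,P4,P1] Q1=[] Q2=[]
t=2-5: P2@Q0 runs 3, rem=1, quantum used, demote→Q1. Q0=[P3,P4,P1] Q1=[P2] Q2=[]
t=5-7: P3@Q0 runs 2, rem=7, I/O yield, promote→Q0. Q0=[P4,P1,P3] Q1=[P2] Q2=[]
t=7-10: P4@Q0 runs 3, rem=1, I/O yield, promote→Q0. Q0=[P1,P3,P4] Q1=[P2] Q2=[]
t=10-12: P1@Q0 runs 2, rem=1, I/O yield, promote→Q0. Q0=[P3,P4,P1] Q1=[P2] Q2=[]
t=12-14: P3@Q0 runs 2, rem=5, I/O yield, promote→Q0. Q0=[P4,P1,P3] Q1=[P2] Q2=[]
t=14-15: P4@Q0 runs 1, rem=0, completes. Q0=[P1,P3] Q1=[P2] Q2=[]
t=15-16: P1@Q0 runs 1, rem=0, completes. Q0=[P3] Q1=[P2] Q2=[]
t=16-18: P3@Q0 runs 2, rem=3, I/O yield, promote→Q0. Q0=[P3] Q1=[P2] Q2=[]
t=18-20: P3@Q0 runs 2, rem=1, I/O yield, promote→Q0. Q0=[P3] Q1=[P2] Q2=[]
t=20-21: P3@Q0 runs 1, rem=0, completes. Q0=[] Q1=[P2] Q2=[]
t=21-22: P2@Q1 runs 1, rem=0, completes. Q0=[] Q1=[] Q2=[]

Answer: P4,P1,P3,P2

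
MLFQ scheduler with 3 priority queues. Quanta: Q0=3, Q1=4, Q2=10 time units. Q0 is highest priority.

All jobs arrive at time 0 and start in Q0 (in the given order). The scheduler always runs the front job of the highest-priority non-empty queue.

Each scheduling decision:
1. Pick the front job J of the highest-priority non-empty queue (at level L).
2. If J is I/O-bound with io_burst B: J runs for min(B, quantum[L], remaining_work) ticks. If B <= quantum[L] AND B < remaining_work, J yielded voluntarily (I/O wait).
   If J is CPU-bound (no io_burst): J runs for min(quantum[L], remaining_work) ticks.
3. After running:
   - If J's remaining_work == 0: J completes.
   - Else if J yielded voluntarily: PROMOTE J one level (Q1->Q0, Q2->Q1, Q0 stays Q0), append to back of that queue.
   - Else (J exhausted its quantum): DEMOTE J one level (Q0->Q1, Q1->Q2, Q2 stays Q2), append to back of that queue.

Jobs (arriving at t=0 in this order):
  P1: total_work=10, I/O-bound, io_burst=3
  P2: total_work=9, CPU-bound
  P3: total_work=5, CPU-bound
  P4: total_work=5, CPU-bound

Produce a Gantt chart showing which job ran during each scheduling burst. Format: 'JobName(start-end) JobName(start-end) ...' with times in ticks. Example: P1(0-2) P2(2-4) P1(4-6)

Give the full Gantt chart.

Answer: P1(0-3) P2(3-6) P3(6-9) P4(9-12) P1(12-15) P1(15-18) P1(18-19) P2(19-23) P3(23-25) P4(25-27) P2(27-29)

Derivation:
t=0-3: P1@Q0 runs 3, rem=7, I/O yield, promote→Q0. Q0=[P2,P3,P4,P1] Q1=[] Q2=[]
t=3-6: P2@Q0 runs 3, rem=6, quantum used, demote→Q1. Q0=[P3,P4,P1] Q1=[P2] Q2=[]
t=6-9: P3@Q0 runs 3, rem=2, quantum used, demote→Q1. Q0=[P4,P1] Q1=[P2,P3] Q2=[]
t=9-12: P4@Q0 runs 3, rem=2, quantum used, demote→Q1. Q0=[P1] Q1=[P2,P3,P4] Q2=[]
t=12-15: P1@Q0 runs 3, rem=4, I/O yield, promote→Q0. Q0=[P1] Q1=[P2,P3,P4] Q2=[]
t=15-18: P1@Q0 runs 3, rem=1, I/O yield, promote→Q0. Q0=[P1] Q1=[P2,P3,P4] Q2=[]
t=18-19: P1@Q0 runs 1, rem=0, completes. Q0=[] Q1=[P2,P3,P4] Q2=[]
t=19-23: P2@Q1 runs 4, rem=2, quantum used, demote→Q2. Q0=[] Q1=[P3,P4] Q2=[P2]
t=23-25: P3@Q1 runs 2, rem=0, completes. Q0=[] Q1=[P4] Q2=[P2]
t=25-27: P4@Q1 runs 2, rem=0, completes. Q0=[] Q1=[] Q2=[P2]
t=27-29: P2@Q2 runs 2, rem=0, completes. Q0=[] Q1=[] Q2=[]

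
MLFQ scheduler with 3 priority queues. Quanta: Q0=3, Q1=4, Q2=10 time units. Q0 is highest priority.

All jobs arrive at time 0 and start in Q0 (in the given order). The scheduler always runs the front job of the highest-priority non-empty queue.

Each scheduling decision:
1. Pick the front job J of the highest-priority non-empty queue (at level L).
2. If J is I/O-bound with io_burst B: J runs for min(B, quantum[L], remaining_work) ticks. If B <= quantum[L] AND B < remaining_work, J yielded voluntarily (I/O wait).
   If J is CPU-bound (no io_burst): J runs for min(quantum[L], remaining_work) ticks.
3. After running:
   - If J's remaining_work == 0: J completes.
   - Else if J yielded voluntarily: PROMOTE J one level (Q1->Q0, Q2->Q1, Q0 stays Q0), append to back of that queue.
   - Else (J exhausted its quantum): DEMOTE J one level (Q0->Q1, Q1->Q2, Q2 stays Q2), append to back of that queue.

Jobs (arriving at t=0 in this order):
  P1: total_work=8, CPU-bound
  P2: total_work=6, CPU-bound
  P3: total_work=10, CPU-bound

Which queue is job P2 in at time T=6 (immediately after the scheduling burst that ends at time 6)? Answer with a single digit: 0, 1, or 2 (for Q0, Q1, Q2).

Answer: 1

Derivation:
t=0-3: P1@Q0 runs 3, rem=5, quantum used, demote→Q1. Q0=[P2,P3] Q1=[P1] Q2=[]
t=3-6: P2@Q0 runs 3, rem=3, quantum used, demote→Q1. Q0=[P3] Q1=[P1,P2] Q2=[]
t=6-9: P3@Q0 runs 3, rem=7, quantum used, demote→Q1. Q0=[] Q1=[P1,P2,P3] Q2=[]
t=9-13: P1@Q1 runs 4, rem=1, quantum used, demote→Q2. Q0=[] Q1=[P2,P3] Q2=[P1]
t=13-16: P2@Q1 runs 3, rem=0, completes. Q0=[] Q1=[P3] Q2=[P1]
t=16-20: P3@Q1 runs 4, rem=3, quantum used, demote→Q2. Q0=[] Q1=[] Q2=[P1,P3]
t=20-21: P1@Q2 runs 1, rem=0, completes. Q0=[] Q1=[] Q2=[P3]
t=21-24: P3@Q2 runs 3, rem=0, completes. Q0=[] Q1=[] Q2=[]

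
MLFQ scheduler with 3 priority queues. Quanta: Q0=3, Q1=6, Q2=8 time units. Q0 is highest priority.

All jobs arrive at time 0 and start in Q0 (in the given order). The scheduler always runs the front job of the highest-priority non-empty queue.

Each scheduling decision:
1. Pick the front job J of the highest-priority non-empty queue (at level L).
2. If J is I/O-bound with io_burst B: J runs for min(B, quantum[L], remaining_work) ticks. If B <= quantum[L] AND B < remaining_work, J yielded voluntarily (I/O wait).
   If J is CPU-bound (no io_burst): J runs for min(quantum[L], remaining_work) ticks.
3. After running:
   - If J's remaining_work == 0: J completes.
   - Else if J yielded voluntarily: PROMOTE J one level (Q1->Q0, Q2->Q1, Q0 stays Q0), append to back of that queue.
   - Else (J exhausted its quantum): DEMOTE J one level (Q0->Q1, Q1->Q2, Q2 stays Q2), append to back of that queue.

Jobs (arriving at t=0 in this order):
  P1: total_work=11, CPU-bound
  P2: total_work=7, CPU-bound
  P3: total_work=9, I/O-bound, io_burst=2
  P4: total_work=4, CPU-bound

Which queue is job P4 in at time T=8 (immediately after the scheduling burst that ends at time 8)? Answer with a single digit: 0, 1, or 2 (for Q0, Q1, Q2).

Answer: 0

Derivation:
t=0-3: P1@Q0 runs 3, rem=8, quantum used, demote→Q1. Q0=[P2,P3,P4] Q1=[P1] Q2=[]
t=3-6: P2@Q0 runs 3, rem=4, quantum used, demote→Q1. Q0=[P3,P4] Q1=[P1,P2] Q2=[]
t=6-8: P3@Q0 runs 2, rem=7, I/O yield, promote→Q0. Q0=[P4,P3] Q1=[P1,P2] Q2=[]
t=8-11: P4@Q0 runs 3, rem=1, quantum used, demote→Q1. Q0=[P3] Q1=[P1,P2,P4] Q2=[]
t=11-13: P3@Q0 runs 2, rem=5, I/O yield, promote→Q0. Q0=[P3] Q1=[P1,P2,P4] Q2=[]
t=13-15: P3@Q0 runs 2, rem=3, I/O yield, promote→Q0. Q0=[P3] Q1=[P1,P2,P4] Q2=[]
t=15-17: P3@Q0 runs 2, rem=1, I/O yield, promote→Q0. Q0=[P3] Q1=[P1,P2,P4] Q2=[]
t=17-18: P3@Q0 runs 1, rem=0, completes. Q0=[] Q1=[P1,P2,P4] Q2=[]
t=18-24: P1@Q1 runs 6, rem=2, quantum used, demote→Q2. Q0=[] Q1=[P2,P4] Q2=[P1]
t=24-28: P2@Q1 runs 4, rem=0, completes. Q0=[] Q1=[P4] Q2=[P1]
t=28-29: P4@Q1 runs 1, rem=0, completes. Q0=[] Q1=[] Q2=[P1]
t=29-31: P1@Q2 runs 2, rem=0, completes. Q0=[] Q1=[] Q2=[]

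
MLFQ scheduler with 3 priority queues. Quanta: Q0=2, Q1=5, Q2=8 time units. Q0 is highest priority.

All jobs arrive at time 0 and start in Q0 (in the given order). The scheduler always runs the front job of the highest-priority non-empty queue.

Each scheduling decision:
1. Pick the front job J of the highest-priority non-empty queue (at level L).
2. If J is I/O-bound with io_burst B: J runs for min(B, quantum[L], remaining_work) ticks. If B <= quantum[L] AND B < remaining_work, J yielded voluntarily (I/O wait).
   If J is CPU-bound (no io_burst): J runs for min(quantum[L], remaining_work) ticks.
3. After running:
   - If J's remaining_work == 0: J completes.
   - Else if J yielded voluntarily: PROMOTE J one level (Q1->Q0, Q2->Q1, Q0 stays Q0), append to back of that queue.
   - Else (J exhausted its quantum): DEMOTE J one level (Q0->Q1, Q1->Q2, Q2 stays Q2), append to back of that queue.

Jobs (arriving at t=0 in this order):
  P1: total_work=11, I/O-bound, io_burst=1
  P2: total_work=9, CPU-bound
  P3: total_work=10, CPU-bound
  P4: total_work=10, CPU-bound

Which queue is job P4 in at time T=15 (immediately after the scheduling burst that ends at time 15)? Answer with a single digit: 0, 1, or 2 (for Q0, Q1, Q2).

Answer: 1

Derivation:
t=0-1: P1@Q0 runs 1, rem=10, I/O yield, promote→Q0. Q0=[P2,P3,P4,P1] Q1=[] Q2=[]
t=1-3: P2@Q0 runs 2, rem=7, quantum used, demote→Q1. Q0=[P3,P4,P1] Q1=[P2] Q2=[]
t=3-5: P3@Q0 runs 2, rem=8, quantum used, demote→Q1. Q0=[P4,P1] Q1=[P2,P3] Q2=[]
t=5-7: P4@Q0 runs 2, rem=8, quantum used, demote→Q1. Q0=[P1] Q1=[P2,P3,P4] Q2=[]
t=7-8: P1@Q0 runs 1, rem=9, I/O yield, promote→Q0. Q0=[P1] Q1=[P2,P3,P4] Q2=[]
t=8-9: P1@Q0 runs 1, rem=8, I/O yield, promote→Q0. Q0=[P1] Q1=[P2,P3,P4] Q2=[]
t=9-10: P1@Q0 runs 1, rem=7, I/O yield, promote→Q0. Q0=[P1] Q1=[P2,P3,P4] Q2=[]
t=10-11: P1@Q0 runs 1, rem=6, I/O yield, promote→Q0. Q0=[P1] Q1=[P2,P3,P4] Q2=[]
t=11-12: P1@Q0 runs 1, rem=5, I/O yield, promote→Q0. Q0=[P1] Q1=[P2,P3,P4] Q2=[]
t=12-13: P1@Q0 runs 1, rem=4, I/O yield, promote→Q0. Q0=[P1] Q1=[P2,P3,P4] Q2=[]
t=13-14: P1@Q0 runs 1, rem=3, I/O yield, promote→Q0. Q0=[P1] Q1=[P2,P3,P4] Q2=[]
t=14-15: P1@Q0 runs 1, rem=2, I/O yield, promote→Q0. Q0=[P1] Q1=[P2,P3,P4] Q2=[]
t=15-16: P1@Q0 runs 1, rem=1, I/O yield, promote→Q0. Q0=[P1] Q1=[P2,P3,P4] Q2=[]
t=16-17: P1@Q0 runs 1, rem=0, completes. Q0=[] Q1=[P2,P3,P4] Q2=[]
t=17-22: P2@Q1 runs 5, rem=2, quantum used, demote→Q2. Q0=[] Q1=[P3,P4] Q2=[P2]
t=22-27: P3@Q1 runs 5, rem=3, quantum used, demote→Q2. Q0=[] Q1=[P4] Q2=[P2,P3]
t=27-32: P4@Q1 runs 5, rem=3, quantum used, demote→Q2. Q0=[] Q1=[] Q2=[P2,P3,P4]
t=32-34: P2@Q2 runs 2, rem=0, completes. Q0=[] Q1=[] Q2=[P3,P4]
t=34-37: P3@Q2 runs 3, rem=0, completes. Q0=[] Q1=[] Q2=[P4]
t=37-40: P4@Q2 runs 3, rem=0, completes. Q0=[] Q1=[] Q2=[]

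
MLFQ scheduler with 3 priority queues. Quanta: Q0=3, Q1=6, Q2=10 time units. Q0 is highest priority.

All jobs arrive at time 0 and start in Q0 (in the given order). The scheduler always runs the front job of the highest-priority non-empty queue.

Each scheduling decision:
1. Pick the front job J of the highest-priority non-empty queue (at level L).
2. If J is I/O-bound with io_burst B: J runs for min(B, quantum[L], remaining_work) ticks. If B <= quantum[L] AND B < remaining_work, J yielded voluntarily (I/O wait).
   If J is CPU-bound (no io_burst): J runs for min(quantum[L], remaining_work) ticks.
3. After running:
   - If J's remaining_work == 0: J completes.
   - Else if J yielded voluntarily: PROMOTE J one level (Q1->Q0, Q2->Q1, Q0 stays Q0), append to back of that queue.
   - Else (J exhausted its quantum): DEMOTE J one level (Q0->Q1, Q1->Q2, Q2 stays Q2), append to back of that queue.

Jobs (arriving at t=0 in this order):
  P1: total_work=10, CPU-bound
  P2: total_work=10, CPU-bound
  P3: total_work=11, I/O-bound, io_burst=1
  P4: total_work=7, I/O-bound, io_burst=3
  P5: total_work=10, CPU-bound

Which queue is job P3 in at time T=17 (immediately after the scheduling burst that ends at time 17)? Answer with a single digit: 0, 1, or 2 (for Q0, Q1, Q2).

t=0-3: P1@Q0 runs 3, rem=7, quantum used, demote→Q1. Q0=[P2,P3,P4,P5] Q1=[P1] Q2=[]
t=3-6: P2@Q0 runs 3, rem=7, quantum used, demote→Q1. Q0=[P3,P4,P5] Q1=[P1,P2] Q2=[]
t=6-7: P3@Q0 runs 1, rem=10, I/O yield, promote→Q0. Q0=[P4,P5,P3] Q1=[P1,P2] Q2=[]
t=7-10: P4@Q0 runs 3, rem=4, I/O yield, promote→Q0. Q0=[P5,P3,P4] Q1=[P1,P2] Q2=[]
t=10-13: P5@Q0 runs 3, rem=7, quantum used, demote→Q1. Q0=[P3,P4] Q1=[P1,P2,P5] Q2=[]
t=13-14: P3@Q0 runs 1, rem=9, I/O yield, promote→Q0. Q0=[P4,P3] Q1=[P1,P2,P5] Q2=[]
t=14-17: P4@Q0 runs 3, rem=1, I/O yield, promote→Q0. Q0=[P3,P4] Q1=[P1,P2,P5] Q2=[]
t=17-18: P3@Q0 runs 1, rem=8, I/O yield, promote→Q0. Q0=[P4,P3] Q1=[P1,P2,P5] Q2=[]
t=18-19: P4@Q0 runs 1, rem=0, completes. Q0=[P3] Q1=[P1,P2,P5] Q2=[]
t=19-20: P3@Q0 runs 1, rem=7, I/O yield, promote→Q0. Q0=[P3] Q1=[P1,P2,P5] Q2=[]
t=20-21: P3@Q0 runs 1, rem=6, I/O yield, promote→Q0. Q0=[P3] Q1=[P1,P2,P5] Q2=[]
t=21-22: P3@Q0 runs 1, rem=5, I/O yield, promote→Q0. Q0=[P3] Q1=[P1,P2,P5] Q2=[]
t=22-23: P3@Q0 runs 1, rem=4, I/O yield, promote→Q0. Q0=[P3] Q1=[P1,P2,P5] Q2=[]
t=23-24: P3@Q0 runs 1, rem=3, I/O yield, promote→Q0. Q0=[P3] Q1=[P1,P2,P5] Q2=[]
t=24-25: P3@Q0 runs 1, rem=2, I/O yield, promote→Q0. Q0=[P3] Q1=[P1,P2,P5] Q2=[]
t=25-26: P3@Q0 runs 1, rem=1, I/O yield, promote→Q0. Q0=[P3] Q1=[P1,P2,P5] Q2=[]
t=26-27: P3@Q0 runs 1, rem=0, completes. Q0=[] Q1=[P1,P2,P5] Q2=[]
t=27-33: P1@Q1 runs 6, rem=1, quantum used, demote→Q2. Q0=[] Q1=[P2,P5] Q2=[P1]
t=33-39: P2@Q1 runs 6, rem=1, quantum used, demote→Q2. Q0=[] Q1=[P5] Q2=[P1,P2]
t=39-45: P5@Q1 runs 6, rem=1, quantum used, demote→Q2. Q0=[] Q1=[] Q2=[P1,P2,P5]
t=45-46: P1@Q2 runs 1, rem=0, completes. Q0=[] Q1=[] Q2=[P2,P5]
t=46-47: P2@Q2 runs 1, rem=0, completes. Q0=[] Q1=[] Q2=[P5]
t=47-48: P5@Q2 runs 1, rem=0, completes. Q0=[] Q1=[] Q2=[]

Answer: 0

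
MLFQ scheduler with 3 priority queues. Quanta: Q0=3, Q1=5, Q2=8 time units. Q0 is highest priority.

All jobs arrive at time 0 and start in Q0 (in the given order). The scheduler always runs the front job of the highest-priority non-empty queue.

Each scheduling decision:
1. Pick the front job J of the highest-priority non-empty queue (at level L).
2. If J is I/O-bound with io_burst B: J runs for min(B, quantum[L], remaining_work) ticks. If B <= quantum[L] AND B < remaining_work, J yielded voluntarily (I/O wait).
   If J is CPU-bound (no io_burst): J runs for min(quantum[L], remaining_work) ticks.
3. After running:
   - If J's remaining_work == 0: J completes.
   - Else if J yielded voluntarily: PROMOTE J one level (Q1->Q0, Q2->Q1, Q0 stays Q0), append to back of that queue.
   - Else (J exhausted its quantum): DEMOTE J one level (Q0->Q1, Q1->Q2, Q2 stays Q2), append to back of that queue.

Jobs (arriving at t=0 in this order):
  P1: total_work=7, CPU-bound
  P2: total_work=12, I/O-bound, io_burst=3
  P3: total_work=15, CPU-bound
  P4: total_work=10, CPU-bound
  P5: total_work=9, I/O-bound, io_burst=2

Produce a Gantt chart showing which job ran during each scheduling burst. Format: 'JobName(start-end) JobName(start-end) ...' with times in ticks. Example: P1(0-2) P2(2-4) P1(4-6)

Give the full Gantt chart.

Answer: P1(0-3) P2(3-6) P3(6-9) P4(9-12) P5(12-14) P2(14-17) P5(17-19) P2(19-22) P5(22-24) P2(24-27) P5(27-29) P5(29-30) P1(30-34) P3(34-39) P4(39-44) P3(44-51) P4(51-53)

Derivation:
t=0-3: P1@Q0 runs 3, rem=4, quantum used, demote→Q1. Q0=[P2,P3,P4,P5] Q1=[P1] Q2=[]
t=3-6: P2@Q0 runs 3, rem=9, I/O yield, promote→Q0. Q0=[P3,P4,P5,P2] Q1=[P1] Q2=[]
t=6-9: P3@Q0 runs 3, rem=12, quantum used, demote→Q1. Q0=[P4,P5,P2] Q1=[P1,P3] Q2=[]
t=9-12: P4@Q0 runs 3, rem=7, quantum used, demote→Q1. Q0=[P5,P2] Q1=[P1,P3,P4] Q2=[]
t=12-14: P5@Q0 runs 2, rem=7, I/O yield, promote→Q0. Q0=[P2,P5] Q1=[P1,P3,P4] Q2=[]
t=14-17: P2@Q0 runs 3, rem=6, I/O yield, promote→Q0. Q0=[P5,P2] Q1=[P1,P3,P4] Q2=[]
t=17-19: P5@Q0 runs 2, rem=5, I/O yield, promote→Q0. Q0=[P2,P5] Q1=[P1,P3,P4] Q2=[]
t=19-22: P2@Q0 runs 3, rem=3, I/O yield, promote→Q0. Q0=[P5,P2] Q1=[P1,P3,P4] Q2=[]
t=22-24: P5@Q0 runs 2, rem=3, I/O yield, promote→Q0. Q0=[P2,P5] Q1=[P1,P3,P4] Q2=[]
t=24-27: P2@Q0 runs 3, rem=0, completes. Q0=[P5] Q1=[P1,P3,P4] Q2=[]
t=27-29: P5@Q0 runs 2, rem=1, I/O yield, promote→Q0. Q0=[P5] Q1=[P1,P3,P4] Q2=[]
t=29-30: P5@Q0 runs 1, rem=0, completes. Q0=[] Q1=[P1,P3,P4] Q2=[]
t=30-34: P1@Q1 runs 4, rem=0, completes. Q0=[] Q1=[P3,P4] Q2=[]
t=34-39: P3@Q1 runs 5, rem=7, quantum used, demote→Q2. Q0=[] Q1=[P4] Q2=[P3]
t=39-44: P4@Q1 runs 5, rem=2, quantum used, demote→Q2. Q0=[] Q1=[] Q2=[P3,P4]
t=44-51: P3@Q2 runs 7, rem=0, completes. Q0=[] Q1=[] Q2=[P4]
t=51-53: P4@Q2 runs 2, rem=0, completes. Q0=[] Q1=[] Q2=[]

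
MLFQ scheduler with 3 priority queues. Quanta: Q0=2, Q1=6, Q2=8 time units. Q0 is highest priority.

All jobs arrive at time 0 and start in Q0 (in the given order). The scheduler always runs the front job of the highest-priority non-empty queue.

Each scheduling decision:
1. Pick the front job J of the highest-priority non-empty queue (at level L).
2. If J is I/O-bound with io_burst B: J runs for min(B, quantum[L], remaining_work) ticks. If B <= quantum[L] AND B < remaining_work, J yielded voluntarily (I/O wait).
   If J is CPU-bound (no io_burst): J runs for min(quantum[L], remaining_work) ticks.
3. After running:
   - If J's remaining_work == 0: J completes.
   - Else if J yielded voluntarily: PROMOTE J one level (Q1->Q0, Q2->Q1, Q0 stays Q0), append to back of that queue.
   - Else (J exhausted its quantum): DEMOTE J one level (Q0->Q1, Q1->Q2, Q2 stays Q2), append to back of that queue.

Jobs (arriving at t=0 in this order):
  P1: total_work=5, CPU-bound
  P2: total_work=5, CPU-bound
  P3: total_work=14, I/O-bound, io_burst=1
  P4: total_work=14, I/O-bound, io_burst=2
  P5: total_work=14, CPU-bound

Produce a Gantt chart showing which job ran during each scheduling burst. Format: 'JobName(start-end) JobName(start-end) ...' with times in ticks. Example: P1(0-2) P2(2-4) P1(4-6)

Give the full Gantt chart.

Answer: P1(0-2) P2(2-4) P3(4-5) P4(5-7) P5(7-9) P3(9-10) P4(10-12) P3(12-13) P4(13-15) P3(15-16) P4(16-18) P3(18-19) P4(19-21) P3(21-22) P4(22-24) P3(24-25) P4(25-27) P3(27-28) P3(28-29) P3(29-30) P3(30-31) P3(31-32) P3(32-33) P3(33-34) P1(34-37) P2(37-40) P5(40-46) P5(46-52)

Derivation:
t=0-2: P1@Q0 runs 2, rem=3, quantum used, demote→Q1. Q0=[P2,P3,P4,P5] Q1=[P1] Q2=[]
t=2-4: P2@Q0 runs 2, rem=3, quantum used, demote→Q1. Q0=[P3,P4,P5] Q1=[P1,P2] Q2=[]
t=4-5: P3@Q0 runs 1, rem=13, I/O yield, promote→Q0. Q0=[P4,P5,P3] Q1=[P1,P2] Q2=[]
t=5-7: P4@Q0 runs 2, rem=12, I/O yield, promote→Q0. Q0=[P5,P3,P4] Q1=[P1,P2] Q2=[]
t=7-9: P5@Q0 runs 2, rem=12, quantum used, demote→Q1. Q0=[P3,P4] Q1=[P1,P2,P5] Q2=[]
t=9-10: P3@Q0 runs 1, rem=12, I/O yield, promote→Q0. Q0=[P4,P3] Q1=[P1,P2,P5] Q2=[]
t=10-12: P4@Q0 runs 2, rem=10, I/O yield, promote→Q0. Q0=[P3,P4] Q1=[P1,P2,P5] Q2=[]
t=12-13: P3@Q0 runs 1, rem=11, I/O yield, promote→Q0. Q0=[P4,P3] Q1=[P1,P2,P5] Q2=[]
t=13-15: P4@Q0 runs 2, rem=8, I/O yield, promote→Q0. Q0=[P3,P4] Q1=[P1,P2,P5] Q2=[]
t=15-16: P3@Q0 runs 1, rem=10, I/O yield, promote→Q0. Q0=[P4,P3] Q1=[P1,P2,P5] Q2=[]
t=16-18: P4@Q0 runs 2, rem=6, I/O yield, promote→Q0. Q0=[P3,P4] Q1=[P1,P2,P5] Q2=[]
t=18-19: P3@Q0 runs 1, rem=9, I/O yield, promote→Q0. Q0=[P4,P3] Q1=[P1,P2,P5] Q2=[]
t=19-21: P4@Q0 runs 2, rem=4, I/O yield, promote→Q0. Q0=[P3,P4] Q1=[P1,P2,P5] Q2=[]
t=21-22: P3@Q0 runs 1, rem=8, I/O yield, promote→Q0. Q0=[P4,P3] Q1=[P1,P2,P5] Q2=[]
t=22-24: P4@Q0 runs 2, rem=2, I/O yield, promote→Q0. Q0=[P3,P4] Q1=[P1,P2,P5] Q2=[]
t=24-25: P3@Q0 runs 1, rem=7, I/O yield, promote→Q0. Q0=[P4,P3] Q1=[P1,P2,P5] Q2=[]
t=25-27: P4@Q0 runs 2, rem=0, completes. Q0=[P3] Q1=[P1,P2,P5] Q2=[]
t=27-28: P3@Q0 runs 1, rem=6, I/O yield, promote→Q0. Q0=[P3] Q1=[P1,P2,P5] Q2=[]
t=28-29: P3@Q0 runs 1, rem=5, I/O yield, promote→Q0. Q0=[P3] Q1=[P1,P2,P5] Q2=[]
t=29-30: P3@Q0 runs 1, rem=4, I/O yield, promote→Q0. Q0=[P3] Q1=[P1,P2,P5] Q2=[]
t=30-31: P3@Q0 runs 1, rem=3, I/O yield, promote→Q0. Q0=[P3] Q1=[P1,P2,P5] Q2=[]
t=31-32: P3@Q0 runs 1, rem=2, I/O yield, promote→Q0. Q0=[P3] Q1=[P1,P2,P5] Q2=[]
t=32-33: P3@Q0 runs 1, rem=1, I/O yield, promote→Q0. Q0=[P3] Q1=[P1,P2,P5] Q2=[]
t=33-34: P3@Q0 runs 1, rem=0, completes. Q0=[] Q1=[P1,P2,P5] Q2=[]
t=34-37: P1@Q1 runs 3, rem=0, completes. Q0=[] Q1=[P2,P5] Q2=[]
t=37-40: P2@Q1 runs 3, rem=0, completes. Q0=[] Q1=[P5] Q2=[]
t=40-46: P5@Q1 runs 6, rem=6, quantum used, demote→Q2. Q0=[] Q1=[] Q2=[P5]
t=46-52: P5@Q2 runs 6, rem=0, completes. Q0=[] Q1=[] Q2=[]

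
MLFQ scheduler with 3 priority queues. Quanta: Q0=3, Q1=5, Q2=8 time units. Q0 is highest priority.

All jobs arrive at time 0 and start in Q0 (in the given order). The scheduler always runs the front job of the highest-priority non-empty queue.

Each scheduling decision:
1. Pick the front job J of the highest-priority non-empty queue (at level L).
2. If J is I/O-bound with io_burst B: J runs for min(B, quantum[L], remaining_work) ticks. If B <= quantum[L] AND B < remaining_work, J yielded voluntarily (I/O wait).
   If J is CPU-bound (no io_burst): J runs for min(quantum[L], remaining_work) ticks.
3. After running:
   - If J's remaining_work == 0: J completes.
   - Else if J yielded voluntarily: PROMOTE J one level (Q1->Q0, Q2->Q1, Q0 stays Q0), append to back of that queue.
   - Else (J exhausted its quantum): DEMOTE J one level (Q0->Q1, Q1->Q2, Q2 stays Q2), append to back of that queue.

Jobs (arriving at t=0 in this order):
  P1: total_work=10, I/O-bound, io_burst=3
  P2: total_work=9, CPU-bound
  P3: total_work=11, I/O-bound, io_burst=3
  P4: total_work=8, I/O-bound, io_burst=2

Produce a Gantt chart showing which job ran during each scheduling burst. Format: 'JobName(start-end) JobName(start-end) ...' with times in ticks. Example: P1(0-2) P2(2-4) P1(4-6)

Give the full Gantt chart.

t=0-3: P1@Q0 runs 3, rem=7, I/O yield, promote→Q0. Q0=[P2,P3,P4,P1] Q1=[] Q2=[]
t=3-6: P2@Q0 runs 3, rem=6, quantum used, demote→Q1. Q0=[P3,P4,P1] Q1=[P2] Q2=[]
t=6-9: P3@Q0 runs 3, rem=8, I/O yield, promote→Q0. Q0=[P4,P1,P3] Q1=[P2] Q2=[]
t=9-11: P4@Q0 runs 2, rem=6, I/O yield, promote→Q0. Q0=[P1,P3,P4] Q1=[P2] Q2=[]
t=11-14: P1@Q0 runs 3, rem=4, I/O yield, promote→Q0. Q0=[P3,P4,P1] Q1=[P2] Q2=[]
t=14-17: P3@Q0 runs 3, rem=5, I/O yield, promote→Q0. Q0=[P4,P1,P3] Q1=[P2] Q2=[]
t=17-19: P4@Q0 runs 2, rem=4, I/O yield, promote→Q0. Q0=[P1,P3,P4] Q1=[P2] Q2=[]
t=19-22: P1@Q0 runs 3, rem=1, I/O yield, promote→Q0. Q0=[P3,P4,P1] Q1=[P2] Q2=[]
t=22-25: P3@Q0 runs 3, rem=2, I/O yield, promote→Q0. Q0=[P4,P1,P3] Q1=[P2] Q2=[]
t=25-27: P4@Q0 runs 2, rem=2, I/O yield, promote→Q0. Q0=[P1,P3,P4] Q1=[P2] Q2=[]
t=27-28: P1@Q0 runs 1, rem=0, completes. Q0=[P3,P4] Q1=[P2] Q2=[]
t=28-30: P3@Q0 runs 2, rem=0, completes. Q0=[P4] Q1=[P2] Q2=[]
t=30-32: P4@Q0 runs 2, rem=0, completes. Q0=[] Q1=[P2] Q2=[]
t=32-37: P2@Q1 runs 5, rem=1, quantum used, demote→Q2. Q0=[] Q1=[] Q2=[P2]
t=37-38: P2@Q2 runs 1, rem=0, completes. Q0=[] Q1=[] Q2=[]

Answer: P1(0-3) P2(3-6) P3(6-9) P4(9-11) P1(11-14) P3(14-17) P4(17-19) P1(19-22) P3(22-25) P4(25-27) P1(27-28) P3(28-30) P4(30-32) P2(32-37) P2(37-38)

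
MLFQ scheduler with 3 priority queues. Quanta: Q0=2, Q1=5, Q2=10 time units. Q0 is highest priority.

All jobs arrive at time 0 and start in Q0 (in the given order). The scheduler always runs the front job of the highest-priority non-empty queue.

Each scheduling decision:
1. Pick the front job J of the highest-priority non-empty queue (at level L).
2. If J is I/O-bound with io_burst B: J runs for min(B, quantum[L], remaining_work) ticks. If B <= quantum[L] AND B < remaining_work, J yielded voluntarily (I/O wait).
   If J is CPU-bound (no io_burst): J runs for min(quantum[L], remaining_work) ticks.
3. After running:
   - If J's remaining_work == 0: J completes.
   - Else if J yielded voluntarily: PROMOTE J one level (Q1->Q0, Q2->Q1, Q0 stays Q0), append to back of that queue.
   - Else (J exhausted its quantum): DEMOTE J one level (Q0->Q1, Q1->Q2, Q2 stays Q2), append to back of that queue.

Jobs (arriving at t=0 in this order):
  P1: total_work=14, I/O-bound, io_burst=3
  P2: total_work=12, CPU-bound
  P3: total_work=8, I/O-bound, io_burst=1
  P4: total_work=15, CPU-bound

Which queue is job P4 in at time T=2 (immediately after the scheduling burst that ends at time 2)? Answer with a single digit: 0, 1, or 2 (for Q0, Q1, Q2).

Answer: 0

Derivation:
t=0-2: P1@Q0 runs 2, rem=12, quantum used, demote→Q1. Q0=[P2,P3,P4] Q1=[P1] Q2=[]
t=2-4: P2@Q0 runs 2, rem=10, quantum used, demote→Q1. Q0=[P3,P4] Q1=[P1,P2] Q2=[]
t=4-5: P3@Q0 runs 1, rem=7, I/O yield, promote→Q0. Q0=[P4,P3] Q1=[P1,P2] Q2=[]
t=5-7: P4@Q0 runs 2, rem=13, quantum used, demote→Q1. Q0=[P3] Q1=[P1,P2,P4] Q2=[]
t=7-8: P3@Q0 runs 1, rem=6, I/O yield, promote→Q0. Q0=[P3] Q1=[P1,P2,P4] Q2=[]
t=8-9: P3@Q0 runs 1, rem=5, I/O yield, promote→Q0. Q0=[P3] Q1=[P1,P2,P4] Q2=[]
t=9-10: P3@Q0 runs 1, rem=4, I/O yield, promote→Q0. Q0=[P3] Q1=[P1,P2,P4] Q2=[]
t=10-11: P3@Q0 runs 1, rem=3, I/O yield, promote→Q0. Q0=[P3] Q1=[P1,P2,P4] Q2=[]
t=11-12: P3@Q0 runs 1, rem=2, I/O yield, promote→Q0. Q0=[P3] Q1=[P1,P2,P4] Q2=[]
t=12-13: P3@Q0 runs 1, rem=1, I/O yield, promote→Q0. Q0=[P3] Q1=[P1,P2,P4] Q2=[]
t=13-14: P3@Q0 runs 1, rem=0, completes. Q0=[] Q1=[P1,P2,P4] Q2=[]
t=14-17: P1@Q1 runs 3, rem=9, I/O yield, promote→Q0. Q0=[P1] Q1=[P2,P4] Q2=[]
t=17-19: P1@Q0 runs 2, rem=7, quantum used, demote→Q1. Q0=[] Q1=[P2,P4,P1] Q2=[]
t=19-24: P2@Q1 runs 5, rem=5, quantum used, demote→Q2. Q0=[] Q1=[P4,P1] Q2=[P2]
t=24-29: P4@Q1 runs 5, rem=8, quantum used, demote→Q2. Q0=[] Q1=[P1] Q2=[P2,P4]
t=29-32: P1@Q1 runs 3, rem=4, I/O yield, promote→Q0. Q0=[P1] Q1=[] Q2=[P2,P4]
t=32-34: P1@Q0 runs 2, rem=2, quantum used, demote→Q1. Q0=[] Q1=[P1] Q2=[P2,P4]
t=34-36: P1@Q1 runs 2, rem=0, completes. Q0=[] Q1=[] Q2=[P2,P4]
t=36-41: P2@Q2 runs 5, rem=0, completes. Q0=[] Q1=[] Q2=[P4]
t=41-49: P4@Q2 runs 8, rem=0, completes. Q0=[] Q1=[] Q2=[]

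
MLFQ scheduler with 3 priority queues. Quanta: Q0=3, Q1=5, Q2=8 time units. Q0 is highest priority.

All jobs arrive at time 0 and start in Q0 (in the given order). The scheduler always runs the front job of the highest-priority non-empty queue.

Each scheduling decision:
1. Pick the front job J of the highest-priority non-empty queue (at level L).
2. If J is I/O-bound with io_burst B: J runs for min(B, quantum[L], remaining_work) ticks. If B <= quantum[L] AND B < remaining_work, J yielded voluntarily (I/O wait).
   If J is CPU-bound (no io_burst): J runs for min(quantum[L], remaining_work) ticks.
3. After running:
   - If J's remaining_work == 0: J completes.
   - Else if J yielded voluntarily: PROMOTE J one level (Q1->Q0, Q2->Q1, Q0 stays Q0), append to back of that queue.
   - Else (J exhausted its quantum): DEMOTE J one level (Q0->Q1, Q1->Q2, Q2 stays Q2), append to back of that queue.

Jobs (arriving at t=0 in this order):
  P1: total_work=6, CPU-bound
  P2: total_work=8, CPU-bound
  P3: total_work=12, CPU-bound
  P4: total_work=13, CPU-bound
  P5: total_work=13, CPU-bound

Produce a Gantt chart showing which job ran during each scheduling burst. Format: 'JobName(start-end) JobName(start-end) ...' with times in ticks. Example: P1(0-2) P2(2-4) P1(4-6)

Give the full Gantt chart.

Answer: P1(0-3) P2(3-6) P3(6-9) P4(9-12) P5(12-15) P1(15-18) P2(18-23) P3(23-28) P4(28-33) P5(33-38) P3(38-42) P4(42-47) P5(47-52)

Derivation:
t=0-3: P1@Q0 runs 3, rem=3, quantum used, demote→Q1. Q0=[P2,P3,P4,P5] Q1=[P1] Q2=[]
t=3-6: P2@Q0 runs 3, rem=5, quantum used, demote→Q1. Q0=[P3,P4,P5] Q1=[P1,P2] Q2=[]
t=6-9: P3@Q0 runs 3, rem=9, quantum used, demote→Q1. Q0=[P4,P5] Q1=[P1,P2,P3] Q2=[]
t=9-12: P4@Q0 runs 3, rem=10, quantum used, demote→Q1. Q0=[P5] Q1=[P1,P2,P3,P4] Q2=[]
t=12-15: P5@Q0 runs 3, rem=10, quantum used, demote→Q1. Q0=[] Q1=[P1,P2,P3,P4,P5] Q2=[]
t=15-18: P1@Q1 runs 3, rem=0, completes. Q0=[] Q1=[P2,P3,P4,P5] Q2=[]
t=18-23: P2@Q1 runs 5, rem=0, completes. Q0=[] Q1=[P3,P4,P5] Q2=[]
t=23-28: P3@Q1 runs 5, rem=4, quantum used, demote→Q2. Q0=[] Q1=[P4,P5] Q2=[P3]
t=28-33: P4@Q1 runs 5, rem=5, quantum used, demote→Q2. Q0=[] Q1=[P5] Q2=[P3,P4]
t=33-38: P5@Q1 runs 5, rem=5, quantum used, demote→Q2. Q0=[] Q1=[] Q2=[P3,P4,P5]
t=38-42: P3@Q2 runs 4, rem=0, completes. Q0=[] Q1=[] Q2=[P4,P5]
t=42-47: P4@Q2 runs 5, rem=0, completes. Q0=[] Q1=[] Q2=[P5]
t=47-52: P5@Q2 runs 5, rem=0, completes. Q0=[] Q1=[] Q2=[]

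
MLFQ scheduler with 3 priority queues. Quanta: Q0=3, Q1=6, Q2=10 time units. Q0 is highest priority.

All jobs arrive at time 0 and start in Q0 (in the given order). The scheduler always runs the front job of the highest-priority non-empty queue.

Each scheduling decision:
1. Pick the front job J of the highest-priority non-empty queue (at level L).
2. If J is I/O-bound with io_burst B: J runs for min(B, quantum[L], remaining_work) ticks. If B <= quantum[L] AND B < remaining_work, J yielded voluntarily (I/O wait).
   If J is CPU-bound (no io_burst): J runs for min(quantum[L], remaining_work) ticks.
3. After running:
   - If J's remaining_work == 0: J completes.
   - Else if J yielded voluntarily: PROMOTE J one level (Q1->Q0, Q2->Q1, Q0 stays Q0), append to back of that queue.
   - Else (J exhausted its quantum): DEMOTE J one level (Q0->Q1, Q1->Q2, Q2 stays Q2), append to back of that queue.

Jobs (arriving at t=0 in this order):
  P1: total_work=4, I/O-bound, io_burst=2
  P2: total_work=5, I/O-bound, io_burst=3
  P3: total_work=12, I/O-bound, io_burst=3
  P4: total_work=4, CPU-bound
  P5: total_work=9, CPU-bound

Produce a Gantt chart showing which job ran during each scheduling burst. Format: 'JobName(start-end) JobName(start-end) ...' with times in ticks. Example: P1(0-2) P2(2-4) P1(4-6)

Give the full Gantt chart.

Answer: P1(0-2) P2(2-5) P3(5-8) P4(8-11) P5(11-14) P1(14-16) P2(16-18) P3(18-21) P3(21-24) P3(24-27) P4(27-28) P5(28-34)

Derivation:
t=0-2: P1@Q0 runs 2, rem=2, I/O yield, promote→Q0. Q0=[P2,P3,P4,P5,P1] Q1=[] Q2=[]
t=2-5: P2@Q0 runs 3, rem=2, I/O yield, promote→Q0. Q0=[P3,P4,P5,P1,P2] Q1=[] Q2=[]
t=5-8: P3@Q0 runs 3, rem=9, I/O yield, promote→Q0. Q0=[P4,P5,P1,P2,P3] Q1=[] Q2=[]
t=8-11: P4@Q0 runs 3, rem=1, quantum used, demote→Q1. Q0=[P5,P1,P2,P3] Q1=[P4] Q2=[]
t=11-14: P5@Q0 runs 3, rem=6, quantum used, demote→Q1. Q0=[P1,P2,P3] Q1=[P4,P5] Q2=[]
t=14-16: P1@Q0 runs 2, rem=0, completes. Q0=[P2,P3] Q1=[P4,P5] Q2=[]
t=16-18: P2@Q0 runs 2, rem=0, completes. Q0=[P3] Q1=[P4,P5] Q2=[]
t=18-21: P3@Q0 runs 3, rem=6, I/O yield, promote→Q0. Q0=[P3] Q1=[P4,P5] Q2=[]
t=21-24: P3@Q0 runs 3, rem=3, I/O yield, promote→Q0. Q0=[P3] Q1=[P4,P5] Q2=[]
t=24-27: P3@Q0 runs 3, rem=0, completes. Q0=[] Q1=[P4,P5] Q2=[]
t=27-28: P4@Q1 runs 1, rem=0, completes. Q0=[] Q1=[P5] Q2=[]
t=28-34: P5@Q1 runs 6, rem=0, completes. Q0=[] Q1=[] Q2=[]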